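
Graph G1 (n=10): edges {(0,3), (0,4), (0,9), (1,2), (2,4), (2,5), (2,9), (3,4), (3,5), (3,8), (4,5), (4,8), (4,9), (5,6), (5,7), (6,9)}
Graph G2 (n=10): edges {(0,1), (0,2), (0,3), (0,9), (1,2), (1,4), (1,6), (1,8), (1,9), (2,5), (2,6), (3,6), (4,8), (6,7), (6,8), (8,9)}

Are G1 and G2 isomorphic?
Yes, isomorphic

The graphs are isomorphic.
One valid mapping φ: V(G1) → V(G2): 0→9, 1→5, 2→2, 3→8, 4→1, 5→6, 6→3, 7→7, 8→4, 9→0

Verify φ preserves adjacency — for each edge of G1, its image is an edge of G2:
  (0,3) → (φ(0),φ(3)) = (8,9) ∈ E(G2) ✓
  (0,4) → (φ(0),φ(4)) = (1,9) ∈ E(G2) ✓
  (0,9) → (φ(0),φ(9)) = (0,9) ∈ E(G2) ✓
  (1,2) → (φ(1),φ(2)) = (2,5) ∈ E(G2) ✓
  (2,4) → (φ(2),φ(4)) = (1,2) ∈ E(G2) ✓
  (2,5) → (φ(2),φ(5)) = (2,6) ∈ E(G2) ✓
  (2,9) → (φ(2),φ(9)) = (0,2) ∈ E(G2) ✓
  (3,4) → (φ(3),φ(4)) = (1,8) ∈ E(G2) ✓
  (3,5) → (φ(3),φ(5)) = (6,8) ∈ E(G2) ✓
  (3,8) → (φ(3),φ(8)) = (4,8) ∈ E(G2) ✓
  (4,5) → (φ(4),φ(5)) = (1,6) ∈ E(G2) ✓
  (4,8) → (φ(4),φ(8)) = (1,4) ∈ E(G2) ✓
  (4,9) → (φ(4),φ(9)) = (0,1) ∈ E(G2) ✓
  (5,6) → (φ(5),φ(6)) = (3,6) ∈ E(G2) ✓
  (5,7) → (φ(5),φ(7)) = (6,7) ∈ E(G2) ✓
  (6,9) → (φ(6),φ(9)) = (0,3) ∈ E(G2) ✓
All 16 edges of G1 map to edges of G2, and |E(G1)| = |E(G2)| = 16, so φ is a bijection on edges as well as vertices. Hence G1 ≅ G2.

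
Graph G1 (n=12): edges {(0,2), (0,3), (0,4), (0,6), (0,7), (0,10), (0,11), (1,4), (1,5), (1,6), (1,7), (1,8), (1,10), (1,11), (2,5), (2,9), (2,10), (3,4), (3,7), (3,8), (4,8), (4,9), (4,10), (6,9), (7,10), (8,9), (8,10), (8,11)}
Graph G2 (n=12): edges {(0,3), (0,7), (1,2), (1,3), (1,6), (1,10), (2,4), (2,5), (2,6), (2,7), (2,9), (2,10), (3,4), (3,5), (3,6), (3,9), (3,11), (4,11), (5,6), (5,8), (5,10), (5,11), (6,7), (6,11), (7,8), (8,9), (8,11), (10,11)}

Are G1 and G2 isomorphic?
Yes, isomorphic

The graphs are isomorphic.
One valid mapping φ: V(G1) → V(G2): 0→2, 1→3, 2→7, 3→10, 4→5, 5→0, 6→9, 7→1, 8→11, 9→8, 10→6, 11→4

Verify φ preserves adjacency — for each edge of G1, its image is an edge of G2:
  (0,2) → (φ(0),φ(2)) = (2,7) ∈ E(G2) ✓
  (0,3) → (φ(0),φ(3)) = (2,10) ∈ E(G2) ✓
  (0,4) → (φ(0),φ(4)) = (2,5) ∈ E(G2) ✓
  (0,6) → (φ(0),φ(6)) = (2,9) ∈ E(G2) ✓
  (0,7) → (φ(0),φ(7)) = (1,2) ∈ E(G2) ✓
  (0,10) → (φ(0),φ(10)) = (2,6) ∈ E(G2) ✓
  (0,11) → (φ(0),φ(11)) = (2,4) ∈ E(G2) ✓
  (1,4) → (φ(1),φ(4)) = (3,5) ∈ E(G2) ✓
  (1,5) → (φ(1),φ(5)) = (0,3) ∈ E(G2) ✓
  (1,6) → (φ(1),φ(6)) = (3,9) ∈ E(G2) ✓
  (1,7) → (φ(1),φ(7)) = (1,3) ∈ E(G2) ✓
  (1,8) → (φ(1),φ(8)) = (3,11) ∈ E(G2) ✓
  (1,10) → (φ(1),φ(10)) = (3,6) ∈ E(G2) ✓
  (1,11) → (φ(1),φ(11)) = (3,4) ∈ E(G2) ✓
  (2,5) → (φ(2),φ(5)) = (0,7) ∈ E(G2) ✓
  (2,9) → (φ(2),φ(9)) = (7,8) ∈ E(G2) ✓
  (2,10) → (φ(2),φ(10)) = (6,7) ∈ E(G2) ✓
  (3,4) → (φ(3),φ(4)) = (5,10) ∈ E(G2) ✓
  (3,7) → (φ(3),φ(7)) = (1,10) ∈ E(G2) ✓
  (3,8) → (φ(3),φ(8)) = (10,11) ∈ E(G2) ✓
  (4,8) → (φ(4),φ(8)) = (5,11) ∈ E(G2) ✓
  (4,9) → (φ(4),φ(9)) = (5,8) ∈ E(G2) ✓
  (4,10) → (φ(4),φ(10)) = (5,6) ∈ E(G2) ✓
  (6,9) → (φ(6),φ(9)) = (8,9) ∈ E(G2) ✓
  (7,10) → (φ(7),φ(10)) = (1,6) ∈ E(G2) ✓
  (8,9) → (φ(8),φ(9)) = (8,11) ∈ E(G2) ✓
  (8,10) → (φ(8),φ(10)) = (6,11) ∈ E(G2) ✓
  (8,11) → (φ(8),φ(11)) = (4,11) ∈ E(G2) ✓
All 28 edges of G1 map to edges of G2, and |E(G1)| = |E(G2)| = 28, so φ is a bijection on edges as well as vertices. Hence G1 ≅ G2.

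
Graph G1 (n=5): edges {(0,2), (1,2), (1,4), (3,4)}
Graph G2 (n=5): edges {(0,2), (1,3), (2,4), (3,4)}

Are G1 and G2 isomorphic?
Yes, isomorphic

The graphs are isomorphic.
One valid mapping φ: V(G1) → V(G2): 0→1, 1→4, 2→3, 3→0, 4→2

Verify φ preserves adjacency — for each edge of G1, its image is an edge of G2:
  (0,2) → (φ(0),φ(2)) = (1,3) ∈ E(G2) ✓
  (1,2) → (φ(1),φ(2)) = (3,4) ∈ E(G2) ✓
  (1,4) → (φ(1),φ(4)) = (2,4) ∈ E(G2) ✓
  (3,4) → (φ(3),φ(4)) = (0,2) ∈ E(G2) ✓
All 4 edges of G1 map to edges of G2, and |E(G1)| = |E(G2)| = 4, so φ is a bijection on edges as well as vertices. Hence G1 ≅ G2.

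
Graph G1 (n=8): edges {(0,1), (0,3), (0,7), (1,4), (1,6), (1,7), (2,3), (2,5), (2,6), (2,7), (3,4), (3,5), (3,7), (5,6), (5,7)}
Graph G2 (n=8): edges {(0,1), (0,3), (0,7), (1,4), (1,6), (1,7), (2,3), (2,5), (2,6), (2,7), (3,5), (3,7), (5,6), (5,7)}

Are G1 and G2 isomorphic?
No, not isomorphic

The graphs are NOT isomorphic.

Counting edges: G1 has 15 edge(s); G2 has 14 edge(s).
Edge count is an isomorphism invariant (a bijection on vertices induces a bijection on edges), so differing edge counts rule out isomorphism.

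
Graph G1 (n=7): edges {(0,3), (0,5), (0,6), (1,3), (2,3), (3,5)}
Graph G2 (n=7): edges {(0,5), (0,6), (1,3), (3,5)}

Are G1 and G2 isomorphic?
No, not isomorphic

The graphs are NOT isomorphic.

Counting edges: G1 has 6 edge(s); G2 has 4 edge(s).
Edge count is an isomorphism invariant (a bijection on vertices induces a bijection on edges), so differing edge counts rule out isomorphism.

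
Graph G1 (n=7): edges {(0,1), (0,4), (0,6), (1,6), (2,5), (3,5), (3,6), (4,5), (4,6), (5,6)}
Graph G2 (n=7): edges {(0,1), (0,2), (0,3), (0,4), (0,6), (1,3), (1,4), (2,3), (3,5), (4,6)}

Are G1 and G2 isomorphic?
Yes, isomorphic

The graphs are isomorphic.
One valid mapping φ: V(G1) → V(G2): 0→4, 1→6, 2→5, 3→2, 4→1, 5→3, 6→0

Verify φ preserves adjacency — for each edge of G1, its image is an edge of G2:
  (0,1) → (φ(0),φ(1)) = (4,6) ∈ E(G2) ✓
  (0,4) → (φ(0),φ(4)) = (1,4) ∈ E(G2) ✓
  (0,6) → (φ(0),φ(6)) = (0,4) ∈ E(G2) ✓
  (1,6) → (φ(1),φ(6)) = (0,6) ∈ E(G2) ✓
  (2,5) → (φ(2),φ(5)) = (3,5) ∈ E(G2) ✓
  (3,5) → (φ(3),φ(5)) = (2,3) ∈ E(G2) ✓
  (3,6) → (φ(3),φ(6)) = (0,2) ∈ E(G2) ✓
  (4,5) → (φ(4),φ(5)) = (1,3) ∈ E(G2) ✓
  (4,6) → (φ(4),φ(6)) = (0,1) ∈ E(G2) ✓
  (5,6) → (φ(5),φ(6)) = (0,3) ∈ E(G2) ✓
All 10 edges of G1 map to edges of G2, and |E(G1)| = |E(G2)| = 10, so φ is a bijection on edges as well as vertices. Hence G1 ≅ G2.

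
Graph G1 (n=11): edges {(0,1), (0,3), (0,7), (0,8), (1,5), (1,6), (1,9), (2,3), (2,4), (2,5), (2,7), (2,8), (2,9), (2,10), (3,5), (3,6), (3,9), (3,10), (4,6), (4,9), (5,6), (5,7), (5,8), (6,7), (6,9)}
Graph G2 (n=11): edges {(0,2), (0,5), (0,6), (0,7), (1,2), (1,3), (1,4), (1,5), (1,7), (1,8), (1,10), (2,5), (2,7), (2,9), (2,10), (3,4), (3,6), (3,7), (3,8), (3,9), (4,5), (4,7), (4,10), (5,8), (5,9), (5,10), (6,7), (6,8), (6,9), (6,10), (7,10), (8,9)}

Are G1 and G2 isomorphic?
No, not isomorphic

The graphs are NOT isomorphic.

Degrees in G1: deg(0)=4, deg(1)=4, deg(2)=7, deg(3)=6, deg(4)=3, deg(5)=6, deg(6)=6, deg(7)=4, deg(8)=3, deg(9)=5, deg(10)=2.
Sorted degree sequence of G1: [7, 6, 6, 6, 5, 4, 4, 4, 3, 3, 2].
Degrees in G2: deg(0)=4, deg(1)=7, deg(2)=6, deg(3)=6, deg(4)=5, deg(5)=7, deg(6)=6, deg(7)=7, deg(8)=5, deg(9)=5, deg(10)=6.
Sorted degree sequence of G2: [7, 7, 7, 6, 6, 6, 6, 5, 5, 5, 4].
The (sorted) degree sequence is an isomorphism invariant, so since G1 and G2 have different degree sequences they cannot be isomorphic.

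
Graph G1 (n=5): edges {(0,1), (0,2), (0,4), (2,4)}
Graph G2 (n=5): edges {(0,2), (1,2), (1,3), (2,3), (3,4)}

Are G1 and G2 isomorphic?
No, not isomorphic

The graphs are NOT isomorphic.

Connected components of G1: 2 component(s) with vertex sets [[3], [0, 1, 2, 4]], sizes [1, 4].
Connected components of G2: 1 component(s) with vertex sets [[0, 1, 2, 3, 4]], sizes [5].
The number of connected components (and the multiset of component sizes) is an isomorphism invariant — an isomorphism maps each component of G1 bijectively onto a component of G2. Since G1 has 2 component(s) and G2 has 1, they cannot be isomorphic.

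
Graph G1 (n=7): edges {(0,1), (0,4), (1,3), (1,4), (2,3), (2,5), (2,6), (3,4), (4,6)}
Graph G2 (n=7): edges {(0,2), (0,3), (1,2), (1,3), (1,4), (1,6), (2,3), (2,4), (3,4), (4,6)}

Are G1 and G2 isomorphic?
No, not isomorphic

The graphs are NOT isomorphic.

Counting triangles (3-cliques): G1 has 2, G2 has 6.
Triangle count is an isomorphism invariant, so differing triangle counts rule out isomorphism.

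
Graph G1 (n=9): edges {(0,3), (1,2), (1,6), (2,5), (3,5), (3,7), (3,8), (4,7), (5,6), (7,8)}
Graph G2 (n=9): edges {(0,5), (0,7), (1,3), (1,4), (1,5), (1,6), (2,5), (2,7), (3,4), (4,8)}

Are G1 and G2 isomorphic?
Yes, isomorphic

The graphs are isomorphic.
One valid mapping φ: V(G1) → V(G2): 0→6, 1→7, 2→2, 3→1, 4→8, 5→5, 6→0, 7→4, 8→3

Verify φ preserves adjacency — for each edge of G1, its image is an edge of G2:
  (0,3) → (φ(0),φ(3)) = (1,6) ∈ E(G2) ✓
  (1,2) → (φ(1),φ(2)) = (2,7) ∈ E(G2) ✓
  (1,6) → (φ(1),φ(6)) = (0,7) ∈ E(G2) ✓
  (2,5) → (φ(2),φ(5)) = (2,5) ∈ E(G2) ✓
  (3,5) → (φ(3),φ(5)) = (1,5) ∈ E(G2) ✓
  (3,7) → (φ(3),φ(7)) = (1,4) ∈ E(G2) ✓
  (3,8) → (φ(3),φ(8)) = (1,3) ∈ E(G2) ✓
  (4,7) → (φ(4),φ(7)) = (4,8) ∈ E(G2) ✓
  (5,6) → (φ(5),φ(6)) = (0,5) ∈ E(G2) ✓
  (7,8) → (φ(7),φ(8)) = (3,4) ∈ E(G2) ✓
All 10 edges of G1 map to edges of G2, and |E(G1)| = |E(G2)| = 10, so φ is a bijection on edges as well as vertices. Hence G1 ≅ G2.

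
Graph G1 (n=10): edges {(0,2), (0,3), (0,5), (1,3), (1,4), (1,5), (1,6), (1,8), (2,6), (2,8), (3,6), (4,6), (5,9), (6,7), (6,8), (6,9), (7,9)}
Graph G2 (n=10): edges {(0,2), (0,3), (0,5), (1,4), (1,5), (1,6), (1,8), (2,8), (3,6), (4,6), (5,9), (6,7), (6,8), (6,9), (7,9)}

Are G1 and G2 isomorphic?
No, not isomorphic

The graphs are NOT isomorphic.

Counting edges: G1 has 17 edge(s); G2 has 15 edge(s).
Edge count is an isomorphism invariant (a bijection on vertices induces a bijection on edges), so differing edge counts rule out isomorphism.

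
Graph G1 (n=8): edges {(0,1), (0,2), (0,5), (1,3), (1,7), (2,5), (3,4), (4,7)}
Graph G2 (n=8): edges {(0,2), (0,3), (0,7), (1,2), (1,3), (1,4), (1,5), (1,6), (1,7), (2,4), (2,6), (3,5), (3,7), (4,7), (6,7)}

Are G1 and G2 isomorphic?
No, not isomorphic

The graphs are NOT isomorphic.

Degrees in G1: deg(0)=3, deg(1)=3, deg(2)=2, deg(3)=2, deg(4)=2, deg(5)=2, deg(6)=0, deg(7)=2.
Sorted degree sequence of G1: [3, 3, 2, 2, 2, 2, 2, 0].
Degrees in G2: deg(0)=3, deg(1)=6, deg(2)=4, deg(3)=4, deg(4)=3, deg(5)=2, deg(6)=3, deg(7)=5.
Sorted degree sequence of G2: [6, 5, 4, 4, 3, 3, 3, 2].
The (sorted) degree sequence is an isomorphism invariant, so since G1 and G2 have different degree sequences they cannot be isomorphic.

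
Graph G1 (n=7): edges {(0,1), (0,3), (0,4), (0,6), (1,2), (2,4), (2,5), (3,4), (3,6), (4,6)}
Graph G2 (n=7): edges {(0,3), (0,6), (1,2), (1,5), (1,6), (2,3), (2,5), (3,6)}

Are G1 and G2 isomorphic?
No, not isomorphic

The graphs are NOT isomorphic.

Counting triangles (3-cliques): G1 has 4, G2 has 2.
Triangle count is an isomorphism invariant, so differing triangle counts rule out isomorphism.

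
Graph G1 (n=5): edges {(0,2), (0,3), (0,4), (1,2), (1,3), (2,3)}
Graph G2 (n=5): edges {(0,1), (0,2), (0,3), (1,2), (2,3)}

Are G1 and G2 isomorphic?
No, not isomorphic

The graphs are NOT isomorphic.

Connected components of G1: 1 component(s) with vertex sets [[0, 1, 2, 3, 4]], sizes [5].
Connected components of G2: 2 component(s) with vertex sets [[4], [0, 1, 2, 3]], sizes [1, 4].
The number of connected components (and the multiset of component sizes) is an isomorphism invariant — an isomorphism maps each component of G1 bijectively onto a component of G2. Since G1 has 1 component(s) and G2 has 2, they cannot be isomorphic.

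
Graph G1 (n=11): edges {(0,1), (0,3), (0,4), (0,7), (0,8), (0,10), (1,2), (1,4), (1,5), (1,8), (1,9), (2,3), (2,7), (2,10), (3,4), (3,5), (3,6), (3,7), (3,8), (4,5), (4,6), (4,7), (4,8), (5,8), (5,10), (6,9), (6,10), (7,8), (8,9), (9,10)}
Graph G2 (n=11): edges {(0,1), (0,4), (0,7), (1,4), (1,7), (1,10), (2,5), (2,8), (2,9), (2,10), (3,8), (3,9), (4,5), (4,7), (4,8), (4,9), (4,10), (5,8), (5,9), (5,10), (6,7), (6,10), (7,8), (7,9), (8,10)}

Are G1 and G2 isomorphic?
No, not isomorphic

The graphs are NOT isomorphic.

Degrees in G1: deg(0)=6, deg(1)=6, deg(2)=4, deg(3)=7, deg(4)=7, deg(5)=5, deg(6)=4, deg(7)=5, deg(8)=7, deg(9)=4, deg(10)=5.
Sorted degree sequence of G1: [7, 7, 7, 6, 6, 5, 5, 5, 4, 4, 4].
Degrees in G2: deg(0)=3, deg(1)=4, deg(2)=4, deg(3)=2, deg(4)=7, deg(5)=5, deg(6)=2, deg(7)=6, deg(8)=6, deg(9)=5, deg(10)=6.
Sorted degree sequence of G2: [7, 6, 6, 6, 5, 5, 4, 4, 3, 2, 2].
The (sorted) degree sequence is an isomorphism invariant, so since G1 and G2 have different degree sequences they cannot be isomorphic.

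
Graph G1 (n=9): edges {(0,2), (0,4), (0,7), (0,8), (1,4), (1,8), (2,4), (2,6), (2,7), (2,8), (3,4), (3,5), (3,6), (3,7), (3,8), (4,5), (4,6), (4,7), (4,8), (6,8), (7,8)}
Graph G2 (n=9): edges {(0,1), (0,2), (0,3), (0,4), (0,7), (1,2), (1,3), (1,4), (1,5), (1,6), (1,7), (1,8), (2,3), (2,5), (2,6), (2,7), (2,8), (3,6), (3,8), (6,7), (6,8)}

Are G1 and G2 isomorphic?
Yes, isomorphic

The graphs are isomorphic.
One valid mapping φ: V(G1) → V(G2): 0→8, 1→5, 2→6, 3→0, 4→1, 5→4, 6→7, 7→3, 8→2

Verify φ preserves adjacency — for each edge of G1, its image is an edge of G2:
  (0,2) → (φ(0),φ(2)) = (6,8) ∈ E(G2) ✓
  (0,4) → (φ(0),φ(4)) = (1,8) ∈ E(G2) ✓
  (0,7) → (φ(0),φ(7)) = (3,8) ∈ E(G2) ✓
  (0,8) → (φ(0),φ(8)) = (2,8) ∈ E(G2) ✓
  (1,4) → (φ(1),φ(4)) = (1,5) ∈ E(G2) ✓
  (1,8) → (φ(1),φ(8)) = (2,5) ∈ E(G2) ✓
  (2,4) → (φ(2),φ(4)) = (1,6) ∈ E(G2) ✓
  (2,6) → (φ(2),φ(6)) = (6,7) ∈ E(G2) ✓
  (2,7) → (φ(2),φ(7)) = (3,6) ∈ E(G2) ✓
  (2,8) → (φ(2),φ(8)) = (2,6) ∈ E(G2) ✓
  (3,4) → (φ(3),φ(4)) = (0,1) ∈ E(G2) ✓
  (3,5) → (φ(3),φ(5)) = (0,4) ∈ E(G2) ✓
  (3,6) → (φ(3),φ(6)) = (0,7) ∈ E(G2) ✓
  (3,7) → (φ(3),φ(7)) = (0,3) ∈ E(G2) ✓
  (3,8) → (φ(3),φ(8)) = (0,2) ∈ E(G2) ✓
  (4,5) → (φ(4),φ(5)) = (1,4) ∈ E(G2) ✓
  (4,6) → (φ(4),φ(6)) = (1,7) ∈ E(G2) ✓
  (4,7) → (φ(4),φ(7)) = (1,3) ∈ E(G2) ✓
  (4,8) → (φ(4),φ(8)) = (1,2) ∈ E(G2) ✓
  (6,8) → (φ(6),φ(8)) = (2,7) ∈ E(G2) ✓
  (7,8) → (φ(7),φ(8)) = (2,3) ∈ E(G2) ✓
All 21 edges of G1 map to edges of G2, and |E(G1)| = |E(G2)| = 21, so φ is a bijection on edges as well as vertices. Hence G1 ≅ G2.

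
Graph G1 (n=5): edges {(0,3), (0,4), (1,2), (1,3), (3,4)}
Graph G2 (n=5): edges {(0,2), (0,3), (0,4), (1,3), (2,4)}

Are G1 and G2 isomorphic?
Yes, isomorphic

The graphs are isomorphic.
One valid mapping φ: V(G1) → V(G2): 0→4, 1→3, 2→1, 3→0, 4→2

Verify φ preserves adjacency — for each edge of G1, its image is an edge of G2:
  (0,3) → (φ(0),φ(3)) = (0,4) ∈ E(G2) ✓
  (0,4) → (φ(0),φ(4)) = (2,4) ∈ E(G2) ✓
  (1,2) → (φ(1),φ(2)) = (1,3) ∈ E(G2) ✓
  (1,3) → (φ(1),φ(3)) = (0,3) ∈ E(G2) ✓
  (3,4) → (φ(3),φ(4)) = (0,2) ∈ E(G2) ✓
All 5 edges of G1 map to edges of G2, and |E(G1)| = |E(G2)| = 5, so φ is a bijection on edges as well as vertices. Hence G1 ≅ G2.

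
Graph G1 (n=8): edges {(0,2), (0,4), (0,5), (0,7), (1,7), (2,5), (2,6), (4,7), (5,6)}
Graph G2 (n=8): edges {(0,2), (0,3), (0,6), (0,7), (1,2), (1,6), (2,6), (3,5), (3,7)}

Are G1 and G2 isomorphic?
Yes, isomorphic

The graphs are isomorphic.
One valid mapping φ: V(G1) → V(G2): 0→0, 1→5, 2→2, 3→4, 4→7, 5→6, 6→1, 7→3

Verify φ preserves adjacency — for each edge of G1, its image is an edge of G2:
  (0,2) → (φ(0),φ(2)) = (0,2) ∈ E(G2) ✓
  (0,4) → (φ(0),φ(4)) = (0,7) ∈ E(G2) ✓
  (0,5) → (φ(0),φ(5)) = (0,6) ∈ E(G2) ✓
  (0,7) → (φ(0),φ(7)) = (0,3) ∈ E(G2) ✓
  (1,7) → (φ(1),φ(7)) = (3,5) ∈ E(G2) ✓
  (2,5) → (φ(2),φ(5)) = (2,6) ∈ E(G2) ✓
  (2,6) → (φ(2),φ(6)) = (1,2) ∈ E(G2) ✓
  (4,7) → (φ(4),φ(7)) = (3,7) ∈ E(G2) ✓
  (5,6) → (φ(5),φ(6)) = (1,6) ∈ E(G2) ✓
All 9 edges of G1 map to edges of G2, and |E(G1)| = |E(G2)| = 9, so φ is a bijection on edges as well as vertices. Hence G1 ≅ G2.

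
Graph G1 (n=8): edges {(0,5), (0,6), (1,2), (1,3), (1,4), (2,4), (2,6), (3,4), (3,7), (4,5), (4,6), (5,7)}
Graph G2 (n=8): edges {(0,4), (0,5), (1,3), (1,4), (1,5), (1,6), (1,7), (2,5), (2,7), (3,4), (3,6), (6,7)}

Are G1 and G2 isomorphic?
Yes, isomorphic

The graphs are isomorphic.
One valid mapping φ: V(G1) → V(G2): 0→2, 1→3, 2→6, 3→4, 4→1, 5→5, 6→7, 7→0

Verify φ preserves adjacency — for each edge of G1, its image is an edge of G2:
  (0,5) → (φ(0),φ(5)) = (2,5) ∈ E(G2) ✓
  (0,6) → (φ(0),φ(6)) = (2,7) ∈ E(G2) ✓
  (1,2) → (φ(1),φ(2)) = (3,6) ∈ E(G2) ✓
  (1,3) → (φ(1),φ(3)) = (3,4) ∈ E(G2) ✓
  (1,4) → (φ(1),φ(4)) = (1,3) ∈ E(G2) ✓
  (2,4) → (φ(2),φ(4)) = (1,6) ∈ E(G2) ✓
  (2,6) → (φ(2),φ(6)) = (6,7) ∈ E(G2) ✓
  (3,4) → (φ(3),φ(4)) = (1,4) ∈ E(G2) ✓
  (3,7) → (φ(3),φ(7)) = (0,4) ∈ E(G2) ✓
  (4,5) → (φ(4),φ(5)) = (1,5) ∈ E(G2) ✓
  (4,6) → (φ(4),φ(6)) = (1,7) ∈ E(G2) ✓
  (5,7) → (φ(5),φ(7)) = (0,5) ∈ E(G2) ✓
All 12 edges of G1 map to edges of G2, and |E(G1)| = |E(G2)| = 12, so φ is a bijection on edges as well as vertices. Hence G1 ≅ G2.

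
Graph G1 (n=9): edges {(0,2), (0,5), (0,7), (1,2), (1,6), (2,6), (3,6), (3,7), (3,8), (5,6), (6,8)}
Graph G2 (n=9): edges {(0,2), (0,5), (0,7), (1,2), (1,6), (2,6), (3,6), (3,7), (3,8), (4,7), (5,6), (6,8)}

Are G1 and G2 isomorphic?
No, not isomorphic

The graphs are NOT isomorphic.

Counting edges: G1 has 11 edge(s); G2 has 12 edge(s).
Edge count is an isomorphism invariant (a bijection on vertices induces a bijection on edges), so differing edge counts rule out isomorphism.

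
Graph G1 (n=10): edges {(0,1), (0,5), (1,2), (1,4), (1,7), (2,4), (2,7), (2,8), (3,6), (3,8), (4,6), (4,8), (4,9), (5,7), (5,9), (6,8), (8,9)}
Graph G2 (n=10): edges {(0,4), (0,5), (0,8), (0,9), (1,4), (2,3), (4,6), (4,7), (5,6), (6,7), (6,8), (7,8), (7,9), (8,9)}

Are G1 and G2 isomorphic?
No, not isomorphic

The graphs are NOT isomorphic.

Counting triangles (3-cliques): G1 has 6, G2 has 4.
Triangle count is an isomorphism invariant, so differing triangle counts rule out isomorphism.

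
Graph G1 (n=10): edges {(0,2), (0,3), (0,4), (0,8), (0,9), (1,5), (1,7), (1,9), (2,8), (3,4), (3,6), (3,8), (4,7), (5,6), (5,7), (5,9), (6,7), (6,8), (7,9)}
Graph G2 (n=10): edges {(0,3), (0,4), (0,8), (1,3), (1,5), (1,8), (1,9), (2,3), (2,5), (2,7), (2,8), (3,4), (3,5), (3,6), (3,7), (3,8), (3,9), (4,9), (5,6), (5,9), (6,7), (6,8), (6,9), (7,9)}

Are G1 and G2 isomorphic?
No, not isomorphic

The graphs are NOT isomorphic.

Counting triangles (3-cliques): G1 has 9, G2 has 18.
Triangle count is an isomorphism invariant, so differing triangle counts rule out isomorphism.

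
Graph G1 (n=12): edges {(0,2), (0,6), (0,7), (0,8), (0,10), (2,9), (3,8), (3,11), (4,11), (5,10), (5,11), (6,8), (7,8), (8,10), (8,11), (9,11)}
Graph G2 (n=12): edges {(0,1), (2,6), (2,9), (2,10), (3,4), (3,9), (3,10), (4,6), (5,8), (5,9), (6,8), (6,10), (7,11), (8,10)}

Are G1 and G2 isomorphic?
No, not isomorphic

The graphs are NOT isomorphic.

Connected components of G1: 2 component(s) with vertex sets [[1], [0, 2, 3, 4, 5, 6, 7, 8, 9, 10, 11]], sizes [1, 11].
Connected components of G2: 3 component(s) with vertex sets [[0, 1], [7, 11], [2, 3, 4, 5, 6, 8, 9, 10]], sizes [2, 2, 8].
The number of connected components (and the multiset of component sizes) is an isomorphism invariant — an isomorphism maps each component of G1 bijectively onto a component of G2. Since G1 has 2 component(s) and G2 has 3, they cannot be isomorphic.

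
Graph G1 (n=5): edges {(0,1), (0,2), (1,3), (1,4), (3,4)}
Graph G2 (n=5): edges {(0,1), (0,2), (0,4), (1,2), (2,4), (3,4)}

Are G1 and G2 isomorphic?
No, not isomorphic

The graphs are NOT isomorphic.

Counting triangles (3-cliques): G1 has 1, G2 has 2.
Triangle count is an isomorphism invariant, so differing triangle counts rule out isomorphism.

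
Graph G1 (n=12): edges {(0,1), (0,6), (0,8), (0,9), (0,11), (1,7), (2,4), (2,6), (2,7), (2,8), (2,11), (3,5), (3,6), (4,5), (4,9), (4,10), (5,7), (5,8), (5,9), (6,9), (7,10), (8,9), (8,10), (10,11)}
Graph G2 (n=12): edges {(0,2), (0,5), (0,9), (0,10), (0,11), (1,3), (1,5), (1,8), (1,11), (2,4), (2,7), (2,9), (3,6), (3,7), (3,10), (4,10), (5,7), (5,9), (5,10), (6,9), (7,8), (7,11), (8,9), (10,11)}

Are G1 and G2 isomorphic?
Yes, isomorphic

The graphs are isomorphic.
One valid mapping φ: V(G1) → V(G2): 0→9, 1→6, 2→7, 3→4, 4→11, 5→10, 6→2, 7→3, 8→5, 9→0, 10→1, 11→8

Verify φ preserves adjacency — for each edge of G1, its image is an edge of G2:
  (0,1) → (φ(0),φ(1)) = (6,9) ∈ E(G2) ✓
  (0,6) → (φ(0),φ(6)) = (2,9) ∈ E(G2) ✓
  (0,8) → (φ(0),φ(8)) = (5,9) ∈ E(G2) ✓
  (0,9) → (φ(0),φ(9)) = (0,9) ∈ E(G2) ✓
  (0,11) → (φ(0),φ(11)) = (8,9) ∈ E(G2) ✓
  (1,7) → (φ(1),φ(7)) = (3,6) ∈ E(G2) ✓
  (2,4) → (φ(2),φ(4)) = (7,11) ∈ E(G2) ✓
  (2,6) → (φ(2),φ(6)) = (2,7) ∈ E(G2) ✓
  (2,7) → (φ(2),φ(7)) = (3,7) ∈ E(G2) ✓
  (2,8) → (φ(2),φ(8)) = (5,7) ∈ E(G2) ✓
  (2,11) → (φ(2),φ(11)) = (7,8) ∈ E(G2) ✓
  (3,5) → (φ(3),φ(5)) = (4,10) ∈ E(G2) ✓
  (3,6) → (φ(3),φ(6)) = (2,4) ∈ E(G2) ✓
  (4,5) → (φ(4),φ(5)) = (10,11) ∈ E(G2) ✓
  (4,9) → (φ(4),φ(9)) = (0,11) ∈ E(G2) ✓
  (4,10) → (φ(4),φ(10)) = (1,11) ∈ E(G2) ✓
  (5,7) → (φ(5),φ(7)) = (3,10) ∈ E(G2) ✓
  (5,8) → (φ(5),φ(8)) = (5,10) ∈ E(G2) ✓
  (5,9) → (φ(5),φ(9)) = (0,10) ∈ E(G2) ✓
  (6,9) → (φ(6),φ(9)) = (0,2) ∈ E(G2) ✓
  (7,10) → (φ(7),φ(10)) = (1,3) ∈ E(G2) ✓
  (8,9) → (φ(8),φ(9)) = (0,5) ∈ E(G2) ✓
  (8,10) → (φ(8),φ(10)) = (1,5) ∈ E(G2) ✓
  (10,11) → (φ(10),φ(11)) = (1,8) ∈ E(G2) ✓
All 24 edges of G1 map to edges of G2, and |E(G1)| = |E(G2)| = 24, so φ is a bijection on edges as well as vertices. Hence G1 ≅ G2.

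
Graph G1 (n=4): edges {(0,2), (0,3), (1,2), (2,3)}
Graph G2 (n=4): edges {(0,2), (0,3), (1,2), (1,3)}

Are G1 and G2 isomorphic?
No, not isomorphic

The graphs are NOT isomorphic.

Degrees in G1: deg(0)=2, deg(1)=1, deg(2)=3, deg(3)=2.
Sorted degree sequence of G1: [3, 2, 2, 1].
Degrees in G2: deg(0)=2, deg(1)=2, deg(2)=2, deg(3)=2.
Sorted degree sequence of G2: [2, 2, 2, 2].
The (sorted) degree sequence is an isomorphism invariant, so since G1 and G2 have different degree sequences they cannot be isomorphic.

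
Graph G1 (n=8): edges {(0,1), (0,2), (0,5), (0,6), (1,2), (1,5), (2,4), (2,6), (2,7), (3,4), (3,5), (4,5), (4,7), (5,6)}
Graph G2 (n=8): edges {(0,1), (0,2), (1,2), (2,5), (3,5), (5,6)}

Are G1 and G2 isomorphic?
No, not isomorphic

The graphs are NOT isomorphic.

Connected components of G1: 1 component(s) with vertex sets [[0, 1, 2, 3, 4, 5, 6, 7]], sizes [8].
Connected components of G2: 3 component(s) with vertex sets [[4], [7], [0, 1, 2, 3, 5, 6]], sizes [1, 1, 6].
The number of connected components (and the multiset of component sizes) is an isomorphism invariant — an isomorphism maps each component of G1 bijectively onto a component of G2. Since G1 has 1 component(s) and G2 has 3, they cannot be isomorphic.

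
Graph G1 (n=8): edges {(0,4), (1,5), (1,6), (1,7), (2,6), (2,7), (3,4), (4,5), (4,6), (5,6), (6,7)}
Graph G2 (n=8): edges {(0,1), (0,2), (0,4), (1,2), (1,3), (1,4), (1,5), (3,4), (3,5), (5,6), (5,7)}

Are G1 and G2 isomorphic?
Yes, isomorphic

The graphs are isomorphic.
One valid mapping φ: V(G1) → V(G2): 0→7, 1→4, 2→2, 3→6, 4→5, 5→3, 6→1, 7→0

Verify φ preserves adjacency — for each edge of G1, its image is an edge of G2:
  (0,4) → (φ(0),φ(4)) = (5,7) ∈ E(G2) ✓
  (1,5) → (φ(1),φ(5)) = (3,4) ∈ E(G2) ✓
  (1,6) → (φ(1),φ(6)) = (1,4) ∈ E(G2) ✓
  (1,7) → (φ(1),φ(7)) = (0,4) ∈ E(G2) ✓
  (2,6) → (φ(2),φ(6)) = (1,2) ∈ E(G2) ✓
  (2,7) → (φ(2),φ(7)) = (0,2) ∈ E(G2) ✓
  (3,4) → (φ(3),φ(4)) = (5,6) ∈ E(G2) ✓
  (4,5) → (φ(4),φ(5)) = (3,5) ∈ E(G2) ✓
  (4,6) → (φ(4),φ(6)) = (1,5) ∈ E(G2) ✓
  (5,6) → (φ(5),φ(6)) = (1,3) ∈ E(G2) ✓
  (6,7) → (φ(6),φ(7)) = (0,1) ∈ E(G2) ✓
All 11 edges of G1 map to edges of G2, and |E(G1)| = |E(G2)| = 11, so φ is a bijection on edges as well as vertices. Hence G1 ≅ G2.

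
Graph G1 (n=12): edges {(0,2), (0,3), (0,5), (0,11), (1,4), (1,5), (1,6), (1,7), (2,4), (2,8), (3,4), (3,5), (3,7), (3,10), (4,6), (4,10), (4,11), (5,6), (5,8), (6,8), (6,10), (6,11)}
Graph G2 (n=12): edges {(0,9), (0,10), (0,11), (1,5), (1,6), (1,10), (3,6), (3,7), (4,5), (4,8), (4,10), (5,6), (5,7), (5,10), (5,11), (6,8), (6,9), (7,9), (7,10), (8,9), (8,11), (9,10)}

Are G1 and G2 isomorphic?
Yes, isomorphic

The graphs are isomorphic.
One valid mapping φ: V(G1) → V(G2): 0→8, 1→7, 2→11, 3→6, 4→5, 5→9, 6→10, 7→3, 8→0, 9→2, 10→1, 11→4

Verify φ preserves adjacency — for each edge of G1, its image is an edge of G2:
  (0,2) → (φ(0),φ(2)) = (8,11) ∈ E(G2) ✓
  (0,3) → (φ(0),φ(3)) = (6,8) ∈ E(G2) ✓
  (0,5) → (φ(0),φ(5)) = (8,9) ∈ E(G2) ✓
  (0,11) → (φ(0),φ(11)) = (4,8) ∈ E(G2) ✓
  (1,4) → (φ(1),φ(4)) = (5,7) ∈ E(G2) ✓
  (1,5) → (φ(1),φ(5)) = (7,9) ∈ E(G2) ✓
  (1,6) → (φ(1),φ(6)) = (7,10) ∈ E(G2) ✓
  (1,7) → (φ(1),φ(7)) = (3,7) ∈ E(G2) ✓
  (2,4) → (φ(2),φ(4)) = (5,11) ∈ E(G2) ✓
  (2,8) → (φ(2),φ(8)) = (0,11) ∈ E(G2) ✓
  (3,4) → (φ(3),φ(4)) = (5,6) ∈ E(G2) ✓
  (3,5) → (φ(3),φ(5)) = (6,9) ∈ E(G2) ✓
  (3,7) → (φ(3),φ(7)) = (3,6) ∈ E(G2) ✓
  (3,10) → (φ(3),φ(10)) = (1,6) ∈ E(G2) ✓
  (4,6) → (φ(4),φ(6)) = (5,10) ∈ E(G2) ✓
  (4,10) → (φ(4),φ(10)) = (1,5) ∈ E(G2) ✓
  (4,11) → (φ(4),φ(11)) = (4,5) ∈ E(G2) ✓
  (5,6) → (φ(5),φ(6)) = (9,10) ∈ E(G2) ✓
  (5,8) → (φ(5),φ(8)) = (0,9) ∈ E(G2) ✓
  (6,8) → (φ(6),φ(8)) = (0,10) ∈ E(G2) ✓
  (6,10) → (φ(6),φ(10)) = (1,10) ∈ E(G2) ✓
  (6,11) → (φ(6),φ(11)) = (4,10) ∈ E(G2) ✓
All 22 edges of G1 map to edges of G2, and |E(G1)| = |E(G2)| = 22, so φ is a bijection on edges as well as vertices. Hence G1 ≅ G2.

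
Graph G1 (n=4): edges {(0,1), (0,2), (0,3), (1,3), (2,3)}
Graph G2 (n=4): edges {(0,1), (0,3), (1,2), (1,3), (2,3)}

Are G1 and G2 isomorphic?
Yes, isomorphic

The graphs are isomorphic.
One valid mapping φ: V(G1) → V(G2): 0→3, 1→0, 2→2, 3→1

Verify φ preserves adjacency — for each edge of G1, its image is an edge of G2:
  (0,1) → (φ(0),φ(1)) = (0,3) ∈ E(G2) ✓
  (0,2) → (φ(0),φ(2)) = (2,3) ∈ E(G2) ✓
  (0,3) → (φ(0),φ(3)) = (1,3) ∈ E(G2) ✓
  (1,3) → (φ(1),φ(3)) = (0,1) ∈ E(G2) ✓
  (2,3) → (φ(2),φ(3)) = (1,2) ∈ E(G2) ✓
All 5 edges of G1 map to edges of G2, and |E(G1)| = |E(G2)| = 5, so φ is a bijection on edges as well as vertices. Hence G1 ≅ G2.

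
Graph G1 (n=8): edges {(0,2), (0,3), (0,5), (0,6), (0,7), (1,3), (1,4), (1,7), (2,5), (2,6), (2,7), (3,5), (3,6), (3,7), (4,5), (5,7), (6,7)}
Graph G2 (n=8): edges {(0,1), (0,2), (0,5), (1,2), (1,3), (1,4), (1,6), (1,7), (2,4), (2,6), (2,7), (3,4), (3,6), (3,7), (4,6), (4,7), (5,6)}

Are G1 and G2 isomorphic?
Yes, isomorphic

The graphs are isomorphic.
One valid mapping φ: V(G1) → V(G2): 0→4, 1→0, 2→3, 3→2, 4→5, 5→6, 6→7, 7→1

Verify φ preserves adjacency — for each edge of G1, its image is an edge of G2:
  (0,2) → (φ(0),φ(2)) = (3,4) ∈ E(G2) ✓
  (0,3) → (φ(0),φ(3)) = (2,4) ∈ E(G2) ✓
  (0,5) → (φ(0),φ(5)) = (4,6) ∈ E(G2) ✓
  (0,6) → (φ(0),φ(6)) = (4,7) ∈ E(G2) ✓
  (0,7) → (φ(0),φ(7)) = (1,4) ∈ E(G2) ✓
  (1,3) → (φ(1),φ(3)) = (0,2) ∈ E(G2) ✓
  (1,4) → (φ(1),φ(4)) = (0,5) ∈ E(G2) ✓
  (1,7) → (φ(1),φ(7)) = (0,1) ∈ E(G2) ✓
  (2,5) → (φ(2),φ(5)) = (3,6) ∈ E(G2) ✓
  (2,6) → (φ(2),φ(6)) = (3,7) ∈ E(G2) ✓
  (2,7) → (φ(2),φ(7)) = (1,3) ∈ E(G2) ✓
  (3,5) → (φ(3),φ(5)) = (2,6) ∈ E(G2) ✓
  (3,6) → (φ(3),φ(6)) = (2,7) ∈ E(G2) ✓
  (3,7) → (φ(3),φ(7)) = (1,2) ∈ E(G2) ✓
  (4,5) → (φ(4),φ(5)) = (5,6) ∈ E(G2) ✓
  (5,7) → (φ(5),φ(7)) = (1,6) ∈ E(G2) ✓
  (6,7) → (φ(6),φ(7)) = (1,7) ∈ E(G2) ✓
All 17 edges of G1 map to edges of G2, and |E(G1)| = |E(G2)| = 17, so φ is a bijection on edges as well as vertices. Hence G1 ≅ G2.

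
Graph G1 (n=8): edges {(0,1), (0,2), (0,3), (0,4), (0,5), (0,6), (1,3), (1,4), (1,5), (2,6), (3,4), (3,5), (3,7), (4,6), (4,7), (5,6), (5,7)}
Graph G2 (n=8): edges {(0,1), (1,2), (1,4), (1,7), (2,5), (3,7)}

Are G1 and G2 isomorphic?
No, not isomorphic

The graphs are NOT isomorphic.

Connected components of G1: 1 component(s) with vertex sets [[0, 1, 2, 3, 4, 5, 6, 7]], sizes [8].
Connected components of G2: 2 component(s) with vertex sets [[6], [0, 1, 2, 3, 4, 5, 7]], sizes [1, 7].
The number of connected components (and the multiset of component sizes) is an isomorphism invariant — an isomorphism maps each component of G1 bijectively onto a component of G2. Since G1 has 1 component(s) and G2 has 2, they cannot be isomorphic.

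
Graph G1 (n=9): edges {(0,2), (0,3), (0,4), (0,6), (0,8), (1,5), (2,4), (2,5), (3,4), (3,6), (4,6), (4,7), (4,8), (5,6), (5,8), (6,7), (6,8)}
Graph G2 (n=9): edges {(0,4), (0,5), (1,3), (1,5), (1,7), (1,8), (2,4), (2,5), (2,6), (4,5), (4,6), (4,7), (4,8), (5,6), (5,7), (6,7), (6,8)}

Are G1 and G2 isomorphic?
Yes, isomorphic

The graphs are isomorphic.
One valid mapping φ: V(G1) → V(G2): 0→6, 1→3, 2→8, 3→2, 4→4, 5→1, 6→5, 7→0, 8→7

Verify φ preserves adjacency — for each edge of G1, its image is an edge of G2:
  (0,2) → (φ(0),φ(2)) = (6,8) ∈ E(G2) ✓
  (0,3) → (φ(0),φ(3)) = (2,6) ∈ E(G2) ✓
  (0,4) → (φ(0),φ(4)) = (4,6) ∈ E(G2) ✓
  (0,6) → (φ(0),φ(6)) = (5,6) ∈ E(G2) ✓
  (0,8) → (φ(0),φ(8)) = (6,7) ∈ E(G2) ✓
  (1,5) → (φ(1),φ(5)) = (1,3) ∈ E(G2) ✓
  (2,4) → (φ(2),φ(4)) = (4,8) ∈ E(G2) ✓
  (2,5) → (φ(2),φ(5)) = (1,8) ∈ E(G2) ✓
  (3,4) → (φ(3),φ(4)) = (2,4) ∈ E(G2) ✓
  (3,6) → (φ(3),φ(6)) = (2,5) ∈ E(G2) ✓
  (4,6) → (φ(4),φ(6)) = (4,5) ∈ E(G2) ✓
  (4,7) → (φ(4),φ(7)) = (0,4) ∈ E(G2) ✓
  (4,8) → (φ(4),φ(8)) = (4,7) ∈ E(G2) ✓
  (5,6) → (φ(5),φ(6)) = (1,5) ∈ E(G2) ✓
  (5,8) → (φ(5),φ(8)) = (1,7) ∈ E(G2) ✓
  (6,7) → (φ(6),φ(7)) = (0,5) ∈ E(G2) ✓
  (6,8) → (φ(6),φ(8)) = (5,7) ∈ E(G2) ✓
All 17 edges of G1 map to edges of G2, and |E(G1)| = |E(G2)| = 17, so φ is a bijection on edges as well as vertices. Hence G1 ≅ G2.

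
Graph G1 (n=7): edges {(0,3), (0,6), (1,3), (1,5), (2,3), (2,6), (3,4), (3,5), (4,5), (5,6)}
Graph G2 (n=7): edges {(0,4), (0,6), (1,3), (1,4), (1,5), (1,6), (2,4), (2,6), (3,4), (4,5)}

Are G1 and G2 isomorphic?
Yes, isomorphic

The graphs are isomorphic.
One valid mapping φ: V(G1) → V(G2): 0→2, 1→3, 2→0, 3→4, 4→5, 5→1, 6→6

Verify φ preserves adjacency — for each edge of G1, its image is an edge of G2:
  (0,3) → (φ(0),φ(3)) = (2,4) ∈ E(G2) ✓
  (0,6) → (φ(0),φ(6)) = (2,6) ∈ E(G2) ✓
  (1,3) → (φ(1),φ(3)) = (3,4) ∈ E(G2) ✓
  (1,5) → (φ(1),φ(5)) = (1,3) ∈ E(G2) ✓
  (2,3) → (φ(2),φ(3)) = (0,4) ∈ E(G2) ✓
  (2,6) → (φ(2),φ(6)) = (0,6) ∈ E(G2) ✓
  (3,4) → (φ(3),φ(4)) = (4,5) ∈ E(G2) ✓
  (3,5) → (φ(3),φ(5)) = (1,4) ∈ E(G2) ✓
  (4,5) → (φ(4),φ(5)) = (1,5) ∈ E(G2) ✓
  (5,6) → (φ(5),φ(6)) = (1,6) ∈ E(G2) ✓
All 10 edges of G1 map to edges of G2, and |E(G1)| = |E(G2)| = 10, so φ is a bijection on edges as well as vertices. Hence G1 ≅ G2.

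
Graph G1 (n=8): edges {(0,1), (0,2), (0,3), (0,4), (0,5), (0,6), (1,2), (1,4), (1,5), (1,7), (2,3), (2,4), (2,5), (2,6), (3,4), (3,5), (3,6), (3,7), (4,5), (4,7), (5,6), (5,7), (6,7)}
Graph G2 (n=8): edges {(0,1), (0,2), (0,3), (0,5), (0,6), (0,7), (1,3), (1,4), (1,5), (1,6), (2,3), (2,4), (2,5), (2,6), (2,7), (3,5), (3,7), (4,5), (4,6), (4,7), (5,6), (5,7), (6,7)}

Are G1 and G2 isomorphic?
Yes, isomorphic

The graphs are isomorphic.
One valid mapping φ: V(G1) → V(G2): 0→7, 1→4, 2→2, 3→0, 4→6, 5→5, 6→3, 7→1

Verify φ preserves adjacency — for each edge of G1, its image is an edge of G2:
  (0,1) → (φ(0),φ(1)) = (4,7) ∈ E(G2) ✓
  (0,2) → (φ(0),φ(2)) = (2,7) ∈ E(G2) ✓
  (0,3) → (φ(0),φ(3)) = (0,7) ∈ E(G2) ✓
  (0,4) → (φ(0),φ(4)) = (6,7) ∈ E(G2) ✓
  (0,5) → (φ(0),φ(5)) = (5,7) ∈ E(G2) ✓
  (0,6) → (φ(0),φ(6)) = (3,7) ∈ E(G2) ✓
  (1,2) → (φ(1),φ(2)) = (2,4) ∈ E(G2) ✓
  (1,4) → (φ(1),φ(4)) = (4,6) ∈ E(G2) ✓
  (1,5) → (φ(1),φ(5)) = (4,5) ∈ E(G2) ✓
  (1,7) → (φ(1),φ(7)) = (1,4) ∈ E(G2) ✓
  (2,3) → (φ(2),φ(3)) = (0,2) ∈ E(G2) ✓
  (2,4) → (φ(2),φ(4)) = (2,6) ∈ E(G2) ✓
  (2,5) → (φ(2),φ(5)) = (2,5) ∈ E(G2) ✓
  (2,6) → (φ(2),φ(6)) = (2,3) ∈ E(G2) ✓
  (3,4) → (φ(3),φ(4)) = (0,6) ∈ E(G2) ✓
  (3,5) → (φ(3),φ(5)) = (0,5) ∈ E(G2) ✓
  (3,6) → (φ(3),φ(6)) = (0,3) ∈ E(G2) ✓
  (3,7) → (φ(3),φ(7)) = (0,1) ∈ E(G2) ✓
  (4,5) → (φ(4),φ(5)) = (5,6) ∈ E(G2) ✓
  (4,7) → (φ(4),φ(7)) = (1,6) ∈ E(G2) ✓
  (5,6) → (φ(5),φ(6)) = (3,5) ∈ E(G2) ✓
  (5,7) → (φ(5),φ(7)) = (1,5) ∈ E(G2) ✓
  (6,7) → (φ(6),φ(7)) = (1,3) ∈ E(G2) ✓
All 23 edges of G1 map to edges of G2, and |E(G1)| = |E(G2)| = 23, so φ is a bijection on edges as well as vertices. Hence G1 ≅ G2.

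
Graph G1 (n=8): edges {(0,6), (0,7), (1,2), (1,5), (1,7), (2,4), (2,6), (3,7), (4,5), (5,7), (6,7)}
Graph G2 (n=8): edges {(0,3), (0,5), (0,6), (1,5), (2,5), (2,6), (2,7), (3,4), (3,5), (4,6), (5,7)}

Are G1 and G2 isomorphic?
Yes, isomorphic

The graphs are isomorphic.
One valid mapping φ: V(G1) → V(G2): 0→7, 1→0, 2→6, 3→1, 4→4, 5→3, 6→2, 7→5

Verify φ preserves adjacency — for each edge of G1, its image is an edge of G2:
  (0,6) → (φ(0),φ(6)) = (2,7) ∈ E(G2) ✓
  (0,7) → (φ(0),φ(7)) = (5,7) ∈ E(G2) ✓
  (1,2) → (φ(1),φ(2)) = (0,6) ∈ E(G2) ✓
  (1,5) → (φ(1),φ(5)) = (0,3) ∈ E(G2) ✓
  (1,7) → (φ(1),φ(7)) = (0,5) ∈ E(G2) ✓
  (2,4) → (φ(2),φ(4)) = (4,6) ∈ E(G2) ✓
  (2,6) → (φ(2),φ(6)) = (2,6) ∈ E(G2) ✓
  (3,7) → (φ(3),φ(7)) = (1,5) ∈ E(G2) ✓
  (4,5) → (φ(4),φ(5)) = (3,4) ∈ E(G2) ✓
  (5,7) → (φ(5),φ(7)) = (3,5) ∈ E(G2) ✓
  (6,7) → (φ(6),φ(7)) = (2,5) ∈ E(G2) ✓
All 11 edges of G1 map to edges of G2, and |E(G1)| = |E(G2)| = 11, so φ is a bijection on edges as well as vertices. Hence G1 ≅ G2.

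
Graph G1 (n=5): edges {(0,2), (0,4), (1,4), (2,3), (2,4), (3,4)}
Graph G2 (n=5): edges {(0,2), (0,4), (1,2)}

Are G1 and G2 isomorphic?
No, not isomorphic

The graphs are NOT isomorphic.

Connected components of G1: 1 component(s) with vertex sets [[0, 1, 2, 3, 4]], sizes [5].
Connected components of G2: 2 component(s) with vertex sets [[3], [0, 1, 2, 4]], sizes [1, 4].
The number of connected components (and the multiset of component sizes) is an isomorphism invariant — an isomorphism maps each component of G1 bijectively onto a component of G2. Since G1 has 1 component(s) and G2 has 2, they cannot be isomorphic.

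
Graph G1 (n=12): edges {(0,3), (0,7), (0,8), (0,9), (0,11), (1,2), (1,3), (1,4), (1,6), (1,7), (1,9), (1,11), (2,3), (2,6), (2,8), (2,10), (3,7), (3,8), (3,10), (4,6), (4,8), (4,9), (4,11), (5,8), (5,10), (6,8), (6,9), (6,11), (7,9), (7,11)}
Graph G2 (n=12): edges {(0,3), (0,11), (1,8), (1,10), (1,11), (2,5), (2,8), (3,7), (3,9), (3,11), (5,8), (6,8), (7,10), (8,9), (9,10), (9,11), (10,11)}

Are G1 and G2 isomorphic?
No, not isomorphic

The graphs are NOT isomorphic.

Connected components of G1: 1 component(s) with vertex sets [[0, 1, 2, 3, 4, 5, 6, 7, 8, 9, 10, 11]], sizes [12].
Connected components of G2: 2 component(s) with vertex sets [[4], [0, 1, 2, 3, 5, 6, 7, 8, 9, 10, 11]], sizes [1, 11].
The number of connected components (and the multiset of component sizes) is an isomorphism invariant — an isomorphism maps each component of G1 bijectively onto a component of G2. Since G1 has 1 component(s) and G2 has 2, they cannot be isomorphic.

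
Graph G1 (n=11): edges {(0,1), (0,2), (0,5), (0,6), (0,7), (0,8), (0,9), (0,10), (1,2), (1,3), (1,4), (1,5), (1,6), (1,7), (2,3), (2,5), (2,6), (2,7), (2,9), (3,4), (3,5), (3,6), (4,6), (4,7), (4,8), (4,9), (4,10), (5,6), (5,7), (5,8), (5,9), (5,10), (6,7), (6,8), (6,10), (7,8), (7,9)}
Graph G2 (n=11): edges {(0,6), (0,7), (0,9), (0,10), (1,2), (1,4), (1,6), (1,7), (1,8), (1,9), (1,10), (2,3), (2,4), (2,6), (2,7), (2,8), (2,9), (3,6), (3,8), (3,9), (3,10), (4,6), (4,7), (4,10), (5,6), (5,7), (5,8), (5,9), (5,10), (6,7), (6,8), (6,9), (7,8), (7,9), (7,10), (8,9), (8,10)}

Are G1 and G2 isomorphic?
Yes, isomorphic

The graphs are isomorphic.
One valid mapping φ: V(G1) → V(G2): 0→9, 1→1, 2→2, 3→4, 4→10, 5→6, 6→7, 7→8, 8→5, 9→3, 10→0

Verify φ preserves adjacency — for each edge of G1, its image is an edge of G2:
  (0,1) → (φ(0),φ(1)) = (1,9) ∈ E(G2) ✓
  (0,2) → (φ(0),φ(2)) = (2,9) ∈ E(G2) ✓
  (0,5) → (φ(0),φ(5)) = (6,9) ∈ E(G2) ✓
  (0,6) → (φ(0),φ(6)) = (7,9) ∈ E(G2) ✓
  (0,7) → (φ(0),φ(7)) = (8,9) ∈ E(G2) ✓
  (0,8) → (φ(0),φ(8)) = (5,9) ∈ E(G2) ✓
  (0,9) → (φ(0),φ(9)) = (3,9) ∈ E(G2) ✓
  (0,10) → (φ(0),φ(10)) = (0,9) ∈ E(G2) ✓
  (1,2) → (φ(1),φ(2)) = (1,2) ∈ E(G2) ✓
  (1,3) → (φ(1),φ(3)) = (1,4) ∈ E(G2) ✓
  (1,4) → (φ(1),φ(4)) = (1,10) ∈ E(G2) ✓
  (1,5) → (φ(1),φ(5)) = (1,6) ∈ E(G2) ✓
  (1,6) → (φ(1),φ(6)) = (1,7) ∈ E(G2) ✓
  (1,7) → (φ(1),φ(7)) = (1,8) ∈ E(G2) ✓
  (2,3) → (φ(2),φ(3)) = (2,4) ∈ E(G2) ✓
  (2,5) → (φ(2),φ(5)) = (2,6) ∈ E(G2) ✓
  (2,6) → (φ(2),φ(6)) = (2,7) ∈ E(G2) ✓
  (2,7) → (φ(2),φ(7)) = (2,8) ∈ E(G2) ✓
  (2,9) → (φ(2),φ(9)) = (2,3) ∈ E(G2) ✓
  (3,4) → (φ(3),φ(4)) = (4,10) ∈ E(G2) ✓
  (3,5) → (φ(3),φ(5)) = (4,6) ∈ E(G2) ✓
  (3,6) → (φ(3),φ(6)) = (4,7) ∈ E(G2) ✓
  (4,6) → (φ(4),φ(6)) = (7,10) ∈ E(G2) ✓
  (4,7) → (φ(4),φ(7)) = (8,10) ∈ E(G2) ✓
  (4,8) → (φ(4),φ(8)) = (5,10) ∈ E(G2) ✓
  (4,9) → (φ(4),φ(9)) = (3,10) ∈ E(G2) ✓
  (4,10) → (φ(4),φ(10)) = (0,10) ∈ E(G2) ✓
  (5,6) → (φ(5),φ(6)) = (6,7) ∈ E(G2) ✓
  (5,7) → (φ(5),φ(7)) = (6,8) ∈ E(G2) ✓
  (5,8) → (φ(5),φ(8)) = (5,6) ∈ E(G2) ✓
  (5,9) → (φ(5),φ(9)) = (3,6) ∈ E(G2) ✓
  (5,10) → (φ(5),φ(10)) = (0,6) ∈ E(G2) ✓
  (6,7) → (φ(6),φ(7)) = (7,8) ∈ E(G2) ✓
  (6,8) → (φ(6),φ(8)) = (5,7) ∈ E(G2) ✓
  (6,10) → (φ(6),φ(10)) = (0,7) ∈ E(G2) ✓
  (7,8) → (φ(7),φ(8)) = (5,8) ∈ E(G2) ✓
  (7,9) → (φ(7),φ(9)) = (3,8) ∈ E(G2) ✓
All 37 edges of G1 map to edges of G2, and |E(G1)| = |E(G2)| = 37, so φ is a bijection on edges as well as vertices. Hence G1 ≅ G2.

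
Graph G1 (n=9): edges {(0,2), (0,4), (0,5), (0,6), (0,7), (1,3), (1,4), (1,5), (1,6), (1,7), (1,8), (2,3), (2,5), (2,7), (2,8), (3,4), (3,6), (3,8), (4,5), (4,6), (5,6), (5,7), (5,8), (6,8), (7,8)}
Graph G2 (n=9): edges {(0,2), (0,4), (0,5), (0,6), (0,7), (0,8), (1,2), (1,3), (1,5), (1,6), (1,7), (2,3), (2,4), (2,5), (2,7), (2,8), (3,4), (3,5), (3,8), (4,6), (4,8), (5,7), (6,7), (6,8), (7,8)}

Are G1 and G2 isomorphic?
Yes, isomorphic

The graphs are isomorphic.
One valid mapping φ: V(G1) → V(G2): 0→3, 1→0, 2→1, 3→6, 4→4, 5→2, 6→8, 7→5, 8→7

Verify φ preserves adjacency — for each edge of G1, its image is an edge of G2:
  (0,2) → (φ(0),φ(2)) = (1,3) ∈ E(G2) ✓
  (0,4) → (φ(0),φ(4)) = (3,4) ∈ E(G2) ✓
  (0,5) → (φ(0),φ(5)) = (2,3) ∈ E(G2) ✓
  (0,6) → (φ(0),φ(6)) = (3,8) ∈ E(G2) ✓
  (0,7) → (φ(0),φ(7)) = (3,5) ∈ E(G2) ✓
  (1,3) → (φ(1),φ(3)) = (0,6) ∈ E(G2) ✓
  (1,4) → (φ(1),φ(4)) = (0,4) ∈ E(G2) ✓
  (1,5) → (φ(1),φ(5)) = (0,2) ∈ E(G2) ✓
  (1,6) → (φ(1),φ(6)) = (0,8) ∈ E(G2) ✓
  (1,7) → (φ(1),φ(7)) = (0,5) ∈ E(G2) ✓
  (1,8) → (φ(1),φ(8)) = (0,7) ∈ E(G2) ✓
  (2,3) → (φ(2),φ(3)) = (1,6) ∈ E(G2) ✓
  (2,5) → (φ(2),φ(5)) = (1,2) ∈ E(G2) ✓
  (2,7) → (φ(2),φ(7)) = (1,5) ∈ E(G2) ✓
  (2,8) → (φ(2),φ(8)) = (1,7) ∈ E(G2) ✓
  (3,4) → (φ(3),φ(4)) = (4,6) ∈ E(G2) ✓
  (3,6) → (φ(3),φ(6)) = (6,8) ∈ E(G2) ✓
  (3,8) → (φ(3),φ(8)) = (6,7) ∈ E(G2) ✓
  (4,5) → (φ(4),φ(5)) = (2,4) ∈ E(G2) ✓
  (4,6) → (φ(4),φ(6)) = (4,8) ∈ E(G2) ✓
  (5,6) → (φ(5),φ(6)) = (2,8) ∈ E(G2) ✓
  (5,7) → (φ(5),φ(7)) = (2,5) ∈ E(G2) ✓
  (5,8) → (φ(5),φ(8)) = (2,7) ∈ E(G2) ✓
  (6,8) → (φ(6),φ(8)) = (7,8) ∈ E(G2) ✓
  (7,8) → (φ(7),φ(8)) = (5,7) ∈ E(G2) ✓
All 25 edges of G1 map to edges of G2, and |E(G1)| = |E(G2)| = 25, so φ is a bijection on edges as well as vertices. Hence G1 ≅ G2.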